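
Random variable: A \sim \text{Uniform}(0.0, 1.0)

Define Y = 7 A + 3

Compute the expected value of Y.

For Y = 7A + 3:
E[Y] = 7 * E[A] + 3
E[A] = (0 + 1)/2 = 0.5
E[Y] = 7 * 0.5 + 3 = 6.5

6.5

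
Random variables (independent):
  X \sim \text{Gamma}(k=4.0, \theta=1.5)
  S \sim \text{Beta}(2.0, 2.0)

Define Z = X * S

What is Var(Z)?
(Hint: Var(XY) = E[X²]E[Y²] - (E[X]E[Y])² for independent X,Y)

Var(XY) = E[X²]E[Y²] - (E[X]E[Y])²
E[X] = 6, Var(X) = 9
E[S] = 0.5, Var(S) = 0.05
E[X²] = 9 + 6² = 45
E[S²] = 0.05 + 0.5² = 0.3
Var(Z) = 45*0.3 - (6*0.5)²
= 13.5 - 9 = 4.5

4.5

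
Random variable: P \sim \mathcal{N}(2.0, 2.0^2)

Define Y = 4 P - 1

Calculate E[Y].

For Y = 4P - 1:
E[Y] = 4 * E[P] - 1
E[P] = 2.0 = 2
E[Y] = 4 * 2 - 1 = 7

7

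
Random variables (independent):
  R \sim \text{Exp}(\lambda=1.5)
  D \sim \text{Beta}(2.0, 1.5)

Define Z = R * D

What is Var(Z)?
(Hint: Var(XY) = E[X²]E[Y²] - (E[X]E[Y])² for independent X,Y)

Var(XY) = E[X²]E[Y²] - (E[X]E[Y])²
E[R] = 0.66666667, Var(R) = 0.44444444
E[D] = 0.57142857, Var(D) = 0.054421769
E[R²] = 0.44444444 + 0.66666667² = 0.88888889
E[D²] = 0.054421769 + 0.57142857² = 0.38095238
Var(Z) = 0.88888889*0.38095238 - (0.66666667*0.57142857)²
= 0.33862434 - 0.14512472 = 0.19349962

0.19349962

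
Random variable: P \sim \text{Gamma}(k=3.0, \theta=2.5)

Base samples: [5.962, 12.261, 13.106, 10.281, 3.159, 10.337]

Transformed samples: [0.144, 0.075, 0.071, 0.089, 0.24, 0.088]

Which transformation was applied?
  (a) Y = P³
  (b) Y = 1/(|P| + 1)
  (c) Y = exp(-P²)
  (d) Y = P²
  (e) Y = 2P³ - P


Checking option (b) Y = 1/(|P| + 1):
  P = 5.962 -> Y = 0.144 ✓
  P = 12.261 -> Y = 0.075 ✓
  P = 13.106 -> Y = 0.071 ✓
All samples match this transformation.

(b) 1/(|P| + 1)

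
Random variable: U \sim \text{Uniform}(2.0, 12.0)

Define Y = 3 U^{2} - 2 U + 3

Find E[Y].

E[Y] = 3*E[U²] - 2*E[U] + 3
E[U] = 7
E[U²] = Var(U) + (E[U])² = 8.3333333 + 49 = 57.333333
E[Y] = 3*57.333333 - 2*7 + 3 = 161

161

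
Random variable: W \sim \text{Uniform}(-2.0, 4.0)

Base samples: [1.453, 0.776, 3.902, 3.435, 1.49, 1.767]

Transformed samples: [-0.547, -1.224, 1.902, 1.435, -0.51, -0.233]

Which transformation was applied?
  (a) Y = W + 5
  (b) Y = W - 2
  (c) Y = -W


Checking option (b) Y = W - 2:
  W = 1.453 -> Y = -0.547 ✓
  W = 0.776 -> Y = -1.224 ✓
  W = 3.902 -> Y = 1.902 ✓
All samples match this transformation.

(b) W - 2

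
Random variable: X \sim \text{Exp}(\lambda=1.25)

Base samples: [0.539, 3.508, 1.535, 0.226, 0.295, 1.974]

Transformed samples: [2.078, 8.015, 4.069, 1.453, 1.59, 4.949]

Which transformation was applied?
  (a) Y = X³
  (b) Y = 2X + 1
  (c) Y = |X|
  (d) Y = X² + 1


Checking option (b) Y = 2X + 1:
  X = 0.539 -> Y = 2.078 ✓
  X = 3.508 -> Y = 8.015 ✓
  X = 1.535 -> Y = 4.069 ✓
All samples match this transformation.

(b) 2X + 1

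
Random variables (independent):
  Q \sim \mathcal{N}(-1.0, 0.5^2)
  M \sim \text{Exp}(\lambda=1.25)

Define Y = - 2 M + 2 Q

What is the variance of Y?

For independent RVs: Var(aX + bY) = a²Var(X) + b²Var(Y)
Var(Q) = 0.25
Var(M) = 0.64
Var(Y) = 2²*0.25 + (-2)²*0.64
= 4*0.25 + 4*0.64 = 3.56

3.56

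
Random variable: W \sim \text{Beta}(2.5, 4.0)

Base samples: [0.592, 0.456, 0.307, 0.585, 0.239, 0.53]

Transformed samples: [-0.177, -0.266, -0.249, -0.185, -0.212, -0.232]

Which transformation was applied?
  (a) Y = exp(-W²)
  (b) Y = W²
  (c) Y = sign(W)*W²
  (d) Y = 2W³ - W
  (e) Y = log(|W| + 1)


Checking option (d) Y = 2W³ - W:
  W = 0.592 -> Y = -0.177 ✓
  W = 0.456 -> Y = -0.266 ✓
  W = 0.307 -> Y = -0.249 ✓
All samples match this transformation.

(d) 2W³ - W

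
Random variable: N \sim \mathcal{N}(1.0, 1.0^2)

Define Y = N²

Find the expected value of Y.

Using E[X²] = Var(X) + (E[X])²:
E[N] = 1
Var(N) = 1.0^2 = 1
E[N²] = 1 + 1² = 1 + 1 = 2

2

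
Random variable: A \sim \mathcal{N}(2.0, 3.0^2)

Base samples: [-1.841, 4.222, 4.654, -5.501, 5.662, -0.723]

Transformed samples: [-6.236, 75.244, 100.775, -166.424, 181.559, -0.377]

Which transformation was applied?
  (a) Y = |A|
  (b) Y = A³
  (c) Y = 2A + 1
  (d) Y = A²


Checking option (b) Y = A³:
  A = -1.841 -> Y = -6.236 ✓
  A = 4.222 -> Y = 75.244 ✓
  A = 4.654 -> Y = 100.775 ✓
All samples match this transformation.

(b) A³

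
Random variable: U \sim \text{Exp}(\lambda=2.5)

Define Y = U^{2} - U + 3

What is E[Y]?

E[Y] = 1*E[U²] - 1*E[U] + 3
E[U] = 0.4
E[U²] = Var(U) + (E[U])² = 0.16 + 0.16 = 0.32
E[Y] = 1*0.32 - 1*0.4 + 3 = 2.92

2.92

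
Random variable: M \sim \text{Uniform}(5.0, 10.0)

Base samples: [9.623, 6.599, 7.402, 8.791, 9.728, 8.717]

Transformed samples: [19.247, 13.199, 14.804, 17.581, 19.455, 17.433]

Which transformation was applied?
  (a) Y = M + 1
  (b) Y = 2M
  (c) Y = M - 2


Checking option (b) Y = 2M:
  M = 9.623 -> Y = 19.247 ✓
  M = 6.599 -> Y = 13.199 ✓
  M = 7.402 -> Y = 14.804 ✓
All samples match this transformation.

(b) 2M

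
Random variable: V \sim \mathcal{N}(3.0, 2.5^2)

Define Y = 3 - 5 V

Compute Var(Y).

For Y = aV + b: Var(Y) = a² * Var(V)
Var(V) = 2.5^2 = 6.25
Var(Y) = (-5)² * 6.25 = 25 * 6.25 = 156.25

156.25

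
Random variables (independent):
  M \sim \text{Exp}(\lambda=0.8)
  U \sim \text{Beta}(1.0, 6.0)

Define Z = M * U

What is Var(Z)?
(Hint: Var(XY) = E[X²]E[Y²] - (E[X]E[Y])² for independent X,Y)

Var(XY) = E[X²]E[Y²] - (E[X]E[Y])²
E[M] = 1.25, Var(M) = 1.5625
E[U] = 0.14285714, Var(U) = 0.015306122
E[M²] = 1.5625 + 1.25² = 3.125
E[U²] = 0.015306122 + 0.14285714² = 0.035714286
Var(Z) = 3.125*0.035714286 - (1.25*0.14285714)²
= 0.11160714 - 0.031887755 = 0.079719388

0.079719388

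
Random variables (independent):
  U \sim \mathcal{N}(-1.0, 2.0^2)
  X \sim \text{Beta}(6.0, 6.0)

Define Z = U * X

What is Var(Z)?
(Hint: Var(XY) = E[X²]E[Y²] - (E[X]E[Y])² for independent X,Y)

Var(XY) = E[X²]E[Y²] - (E[X]E[Y])²
E[U] = -1, Var(U) = 4
E[X] = 0.5, Var(X) = 0.019230769
E[U²] = 4 + (-1)² = 5
E[X²] = 0.019230769 + 0.5² = 0.26923077
Var(Z) = 5*0.26923077 - (-1*0.5)²
= 1.3461538 - 0.25 = 1.0961538

1.0961538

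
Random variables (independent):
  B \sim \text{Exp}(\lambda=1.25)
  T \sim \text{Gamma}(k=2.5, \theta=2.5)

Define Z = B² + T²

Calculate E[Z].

E[Z] = E[B²] + E[T²]
E[B²] = Var(B) + E[B]² = 0.64 + 0.64 = 1.28
E[T²] = Var(T) + E[T]² = 15.625 + 39.0625 = 54.6875
E[Z] = 1.28 + 54.6875 = 55.9675

55.9675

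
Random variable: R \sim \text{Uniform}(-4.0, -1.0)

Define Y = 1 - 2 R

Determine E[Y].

For Y = -2R + 1:
E[Y] = -2 * E[R] + 1
E[R] = (-4 - 1)/2 = -2.5
E[Y] = -2 * (-2.5) + 1 = 6

6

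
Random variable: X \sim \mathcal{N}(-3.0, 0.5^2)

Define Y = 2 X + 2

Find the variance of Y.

For Y = aX + b: Var(Y) = a² * Var(X)
Var(X) = 0.5^2 = 0.25
Var(Y) = 2² * 0.25 = 4 * 0.25 = 1

1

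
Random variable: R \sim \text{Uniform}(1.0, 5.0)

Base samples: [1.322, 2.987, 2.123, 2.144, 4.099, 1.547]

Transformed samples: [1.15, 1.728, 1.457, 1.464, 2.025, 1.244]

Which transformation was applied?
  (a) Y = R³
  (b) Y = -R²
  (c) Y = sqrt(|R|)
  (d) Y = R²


Checking option (c) Y = sqrt(|R|):
  R = 1.322 -> Y = 1.15 ✓
  R = 2.987 -> Y = 1.728 ✓
  R = 2.123 -> Y = 1.457 ✓
All samples match this transformation.

(c) sqrt(|R|)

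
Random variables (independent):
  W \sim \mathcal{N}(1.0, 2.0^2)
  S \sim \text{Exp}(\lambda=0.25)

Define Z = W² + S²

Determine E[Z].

E[Z] = E[W²] + E[S²]
E[W²] = Var(W) + E[W]² = 4 + 1 = 5
E[S²] = Var(S) + E[S]² = 16 + 16 = 32
E[Z] = 5 + 32 = 37

37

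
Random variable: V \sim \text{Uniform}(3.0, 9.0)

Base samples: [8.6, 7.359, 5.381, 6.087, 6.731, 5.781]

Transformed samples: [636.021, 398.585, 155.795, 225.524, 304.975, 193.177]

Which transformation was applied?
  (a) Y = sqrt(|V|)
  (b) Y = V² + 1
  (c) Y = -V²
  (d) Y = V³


Checking option (d) Y = V³:
  V = 8.6 -> Y = 636.021 ✓
  V = 7.359 -> Y = 398.585 ✓
  V = 5.381 -> Y = 155.795 ✓
All samples match this transformation.

(d) V³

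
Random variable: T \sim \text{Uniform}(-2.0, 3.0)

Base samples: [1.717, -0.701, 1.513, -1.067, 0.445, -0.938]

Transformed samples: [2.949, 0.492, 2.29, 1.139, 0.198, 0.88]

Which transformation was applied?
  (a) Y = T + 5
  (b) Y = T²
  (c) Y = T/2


Checking option (b) Y = T²:
  T = 1.717 -> Y = 2.949 ✓
  T = -0.701 -> Y = 0.492 ✓
  T = 1.513 -> Y = 2.29 ✓
All samples match this transformation.

(b) T²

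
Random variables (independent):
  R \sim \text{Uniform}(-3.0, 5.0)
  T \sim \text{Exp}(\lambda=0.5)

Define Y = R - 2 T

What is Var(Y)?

For independent RVs: Var(aX + bY) = a²Var(X) + b²Var(Y)
Var(R) = 5.3333333
Var(T) = 4
Var(Y) = 1²*5.3333333 + (-2)²*4
= 1*5.3333333 + 4*4 = 21.333333

21.333333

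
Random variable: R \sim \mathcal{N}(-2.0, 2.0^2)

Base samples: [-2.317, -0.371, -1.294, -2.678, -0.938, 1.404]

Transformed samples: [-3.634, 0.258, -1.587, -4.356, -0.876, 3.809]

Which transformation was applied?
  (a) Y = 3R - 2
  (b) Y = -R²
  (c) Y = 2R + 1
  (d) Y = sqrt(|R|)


Checking option (c) Y = 2R + 1:
  R = -2.317 -> Y = -3.634 ✓
  R = -0.371 -> Y = 0.258 ✓
  R = -1.294 -> Y = -1.587 ✓
All samples match this transformation.

(c) 2R + 1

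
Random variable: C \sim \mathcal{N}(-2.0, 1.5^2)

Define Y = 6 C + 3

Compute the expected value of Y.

For Y = 6C + 3:
E[Y] = 6 * E[C] + 3
E[C] = -2.0 = -2
E[Y] = 6 * (-2) + 3 = -9

-9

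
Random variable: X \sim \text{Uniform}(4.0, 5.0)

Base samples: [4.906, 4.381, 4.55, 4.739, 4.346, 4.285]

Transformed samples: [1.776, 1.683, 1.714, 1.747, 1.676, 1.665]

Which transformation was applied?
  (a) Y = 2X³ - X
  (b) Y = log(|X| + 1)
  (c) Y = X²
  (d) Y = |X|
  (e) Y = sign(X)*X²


Checking option (b) Y = log(|X| + 1):
  X = 4.906 -> Y = 1.776 ✓
  X = 4.381 -> Y = 1.683 ✓
  X = 4.55 -> Y = 1.714 ✓
All samples match this transformation.

(b) log(|X| + 1)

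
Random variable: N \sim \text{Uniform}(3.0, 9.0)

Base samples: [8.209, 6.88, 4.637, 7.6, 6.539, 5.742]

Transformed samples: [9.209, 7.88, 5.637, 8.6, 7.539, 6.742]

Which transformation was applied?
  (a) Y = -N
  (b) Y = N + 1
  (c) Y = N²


Checking option (b) Y = N + 1:
  N = 8.209 -> Y = 9.209 ✓
  N = 6.88 -> Y = 7.88 ✓
  N = 4.637 -> Y = 5.637 ✓
All samples match this transformation.

(b) N + 1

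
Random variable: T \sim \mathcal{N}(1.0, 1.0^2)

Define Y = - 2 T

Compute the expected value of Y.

For Y = -2T:
E[Y] = -2 * E[T]
E[T] = 1.0 = 1
E[Y] = -2 * 1 = -2

-2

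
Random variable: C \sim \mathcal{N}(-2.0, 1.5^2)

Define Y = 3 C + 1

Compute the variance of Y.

For Y = aC + b: Var(Y) = a² * Var(C)
Var(C) = 1.5^2 = 2.25
Var(Y) = 3² * 2.25 = 9 * 2.25 = 20.25

20.25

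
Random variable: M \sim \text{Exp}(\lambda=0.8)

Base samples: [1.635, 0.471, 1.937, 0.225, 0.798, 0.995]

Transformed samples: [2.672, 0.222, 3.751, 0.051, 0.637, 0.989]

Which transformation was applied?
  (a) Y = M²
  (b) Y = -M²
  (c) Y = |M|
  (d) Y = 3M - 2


Checking option (a) Y = M²:
  M = 1.635 -> Y = 2.672 ✓
  M = 0.471 -> Y = 0.222 ✓
  M = 1.937 -> Y = 3.751 ✓
All samples match this transformation.

(a) M²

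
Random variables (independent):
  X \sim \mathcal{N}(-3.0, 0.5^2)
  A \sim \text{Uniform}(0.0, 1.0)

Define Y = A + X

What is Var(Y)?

For independent RVs: Var(aX + bY) = a²Var(X) + b²Var(Y)
Var(X) = 0.25
Var(A) = 0.083333333
Var(Y) = 1²*0.25 + 1²*0.083333333
= 1*0.25 + 1*0.083333333 = 0.33333333

0.33333333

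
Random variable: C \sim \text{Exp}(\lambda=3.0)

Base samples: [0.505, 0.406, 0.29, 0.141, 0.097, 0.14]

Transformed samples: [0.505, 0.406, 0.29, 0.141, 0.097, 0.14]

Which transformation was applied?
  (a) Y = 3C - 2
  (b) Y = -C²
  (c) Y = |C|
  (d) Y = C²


Checking option (c) Y = |C|:
  C = 0.505 -> Y = 0.505 ✓
  C = 0.406 -> Y = 0.406 ✓
  C = 0.29 -> Y = 0.29 ✓
All samples match this transformation.

(c) |C|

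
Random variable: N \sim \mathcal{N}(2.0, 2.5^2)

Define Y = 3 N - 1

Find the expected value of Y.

For Y = 3N - 1:
E[Y] = 3 * E[N] - 1
E[N] = 2.0 = 2
E[Y] = 3 * 2 - 1 = 5

5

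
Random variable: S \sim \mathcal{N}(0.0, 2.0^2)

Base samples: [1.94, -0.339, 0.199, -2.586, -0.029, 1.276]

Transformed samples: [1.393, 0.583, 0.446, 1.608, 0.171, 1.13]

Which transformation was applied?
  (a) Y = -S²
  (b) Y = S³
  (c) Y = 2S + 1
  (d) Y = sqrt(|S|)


Checking option (d) Y = sqrt(|S|):
  S = 1.94 -> Y = 1.393 ✓
  S = -0.339 -> Y = 0.583 ✓
  S = 0.199 -> Y = 0.446 ✓
All samples match this transformation.

(d) sqrt(|S|)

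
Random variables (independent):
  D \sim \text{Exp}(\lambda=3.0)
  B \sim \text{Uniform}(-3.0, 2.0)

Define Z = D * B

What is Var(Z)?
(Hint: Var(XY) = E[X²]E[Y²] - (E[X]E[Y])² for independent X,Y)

Var(XY) = E[X²]E[Y²] - (E[X]E[Y])²
E[D] = 0.33333333, Var(D) = 0.11111111
E[B] = -0.5, Var(B) = 2.0833333
E[D²] = 0.11111111 + 0.33333333² = 0.22222222
E[B²] = 2.0833333 + (-0.5)² = 2.3333333
Var(Z) = 0.22222222*2.3333333 - (0.33333333*(-0.5))²
= 0.51851852 - 0.027777778 = 0.49074074

0.49074074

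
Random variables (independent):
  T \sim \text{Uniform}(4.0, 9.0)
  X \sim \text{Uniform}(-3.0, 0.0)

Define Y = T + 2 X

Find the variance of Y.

For independent RVs: Var(aX + bY) = a²Var(X) + b²Var(Y)
Var(T) = 2.0833333
Var(X) = 0.75
Var(Y) = 1²*2.0833333 + 2²*0.75
= 1*2.0833333 + 4*0.75 = 5.0833333

5.0833333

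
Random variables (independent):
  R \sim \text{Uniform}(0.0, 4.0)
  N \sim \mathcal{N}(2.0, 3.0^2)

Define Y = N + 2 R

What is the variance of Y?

For independent RVs: Var(aX + bY) = a²Var(X) + b²Var(Y)
Var(R) = 1.3333333
Var(N) = 9
Var(Y) = 2²*1.3333333 + 1²*9
= 4*1.3333333 + 1*9 = 14.333333

14.333333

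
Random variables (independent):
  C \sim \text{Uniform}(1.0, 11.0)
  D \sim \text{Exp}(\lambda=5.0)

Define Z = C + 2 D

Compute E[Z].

E[Z] = 1*E[C] + 2*E[D]
E[C] = 6
E[D] = 0.2
E[Z] = 1*6 + 2*0.2 = 6.4

6.4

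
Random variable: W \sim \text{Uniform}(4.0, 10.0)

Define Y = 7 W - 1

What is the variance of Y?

For Y = aW + b: Var(Y) = a² * Var(W)
Var(W) = (10 - 4)^2/12 = 3
Var(Y) = 7² * 3 = 49 * 3 = 147

147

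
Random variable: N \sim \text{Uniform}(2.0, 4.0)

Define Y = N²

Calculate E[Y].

Using E[X²] = Var(X) + (E[X])²:
E[N] = 3
Var(N) = (4 - 2)^2/12 = 0.33333333
E[N²] = 0.33333333 + 3² = 0.33333333 + 9 = 9.3333333

9.3333333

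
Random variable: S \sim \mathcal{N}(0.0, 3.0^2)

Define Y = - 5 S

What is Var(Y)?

For Y = aS + b: Var(Y) = a² * Var(S)
Var(S) = 3.0^2 = 9
Var(Y) = (-5)² * 9 = 25 * 9 = 225

225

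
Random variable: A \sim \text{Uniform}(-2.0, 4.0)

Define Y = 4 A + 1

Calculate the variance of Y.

For Y = aA + b: Var(Y) = a² * Var(A)
Var(A) = (4 + 2)^2/12 = 3
Var(Y) = 4² * 3 = 16 * 3 = 48

48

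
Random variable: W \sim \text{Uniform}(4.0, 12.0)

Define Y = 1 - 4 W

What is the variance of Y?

For Y = aW + b: Var(Y) = a² * Var(W)
Var(W) = (12 - 4)^2/12 = 5.3333333
Var(Y) = (-4)² * 5.3333333 = 16 * 5.3333333 = 85.333333

85.333333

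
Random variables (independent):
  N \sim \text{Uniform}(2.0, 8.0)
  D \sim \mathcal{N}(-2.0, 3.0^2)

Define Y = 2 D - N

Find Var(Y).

For independent RVs: Var(aX + bY) = a²Var(X) + b²Var(Y)
Var(N) = 3
Var(D) = 9
Var(Y) = (-1)²*3 + 2²*9
= 1*3 + 4*9 = 39

39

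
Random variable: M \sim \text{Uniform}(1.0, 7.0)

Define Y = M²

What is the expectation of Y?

E[M²] = Var(M) + (E[M])² = 3 + 16 = 19

19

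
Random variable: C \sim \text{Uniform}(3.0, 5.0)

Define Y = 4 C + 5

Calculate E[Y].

For Y = 4C + 5:
E[Y] = 4 * E[C] + 5
E[C] = (3 + 5)/2 = 4
E[Y] = 4 * 4 + 5 = 21

21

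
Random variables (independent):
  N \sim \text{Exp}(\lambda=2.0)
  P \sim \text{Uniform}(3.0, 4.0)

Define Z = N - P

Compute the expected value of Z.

E[Z] = 1*E[N] - 1*E[P]
E[N] = 0.5
E[P] = 3.5
E[Z] = 1*0.5 - 1*3.5 = -3

-3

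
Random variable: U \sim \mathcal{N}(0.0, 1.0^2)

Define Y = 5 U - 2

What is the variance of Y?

For Y = aU + b: Var(Y) = a² * Var(U)
Var(U) = 1.0^2 = 1
Var(Y) = 5² * 1 = 25 * 1 = 25

25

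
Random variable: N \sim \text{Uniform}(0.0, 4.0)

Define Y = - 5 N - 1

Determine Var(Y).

For Y = aN + b: Var(Y) = a² * Var(N)
Var(N) = (4 - 0)^2/12 = 1.3333333
Var(Y) = (-5)² * 1.3333333 = 25 * 1.3333333 = 33.333333

33.333333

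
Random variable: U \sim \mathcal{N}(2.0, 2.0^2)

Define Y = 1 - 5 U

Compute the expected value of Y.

For Y = -5U + 1:
E[Y] = -5 * E[U] + 1
E[U] = 2.0 = 2
E[Y] = -5 * 2 + 1 = -9

-9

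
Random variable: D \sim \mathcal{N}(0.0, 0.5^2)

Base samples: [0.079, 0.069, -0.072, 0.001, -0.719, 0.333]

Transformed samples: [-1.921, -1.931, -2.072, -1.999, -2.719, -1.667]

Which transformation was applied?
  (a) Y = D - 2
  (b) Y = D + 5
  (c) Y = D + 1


Checking option (a) Y = D - 2:
  D = 0.079 -> Y = -1.921 ✓
  D = 0.069 -> Y = -1.931 ✓
  D = -0.072 -> Y = -2.072 ✓
All samples match this transformation.

(a) D - 2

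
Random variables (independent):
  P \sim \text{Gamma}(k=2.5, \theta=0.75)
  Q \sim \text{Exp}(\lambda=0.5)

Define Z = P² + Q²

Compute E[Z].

E[Z] = E[P²] + E[Q²]
E[P²] = Var(P) + E[P]² = 1.40625 + 3.515625 = 4.921875
E[Q²] = Var(Q) + E[Q]² = 4 + 4 = 8
E[Z] = 4.921875 + 8 = 12.921875

12.921875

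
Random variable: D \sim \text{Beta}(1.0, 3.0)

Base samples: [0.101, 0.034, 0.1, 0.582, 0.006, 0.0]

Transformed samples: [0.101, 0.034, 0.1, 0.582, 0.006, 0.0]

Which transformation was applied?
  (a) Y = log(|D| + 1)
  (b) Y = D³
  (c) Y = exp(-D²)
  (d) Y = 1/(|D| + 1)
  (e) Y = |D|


Checking option (e) Y = |D|:
  D = 0.101 -> Y = 0.101 ✓
  D = 0.034 -> Y = 0.034 ✓
  D = 0.1 -> Y = 0.1 ✓
All samples match this transformation.

(e) |D|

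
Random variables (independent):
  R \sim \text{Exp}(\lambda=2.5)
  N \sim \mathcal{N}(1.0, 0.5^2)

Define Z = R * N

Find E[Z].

For independent RVs: E[XY] = E[X]*E[Y]
E[R] = 0.4
E[N] = 1
E[Z] = 0.4 * 1 = 0.4

0.4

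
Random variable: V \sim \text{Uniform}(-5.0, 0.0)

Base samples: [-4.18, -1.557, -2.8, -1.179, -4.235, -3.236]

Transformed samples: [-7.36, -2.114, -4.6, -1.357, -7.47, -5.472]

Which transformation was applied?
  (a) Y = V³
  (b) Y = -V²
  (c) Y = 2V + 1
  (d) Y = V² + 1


Checking option (c) Y = 2V + 1:
  V = -4.18 -> Y = -7.36 ✓
  V = -1.557 -> Y = -2.114 ✓
  V = -2.8 -> Y = -4.6 ✓
All samples match this transformation.

(c) 2V + 1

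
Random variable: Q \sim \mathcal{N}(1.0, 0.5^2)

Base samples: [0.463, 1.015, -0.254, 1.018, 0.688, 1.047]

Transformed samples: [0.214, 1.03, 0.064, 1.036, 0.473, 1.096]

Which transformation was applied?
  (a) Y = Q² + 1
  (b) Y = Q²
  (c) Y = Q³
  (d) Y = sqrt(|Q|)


Checking option (b) Y = Q²:
  Q = 0.463 -> Y = 0.214 ✓
  Q = 1.015 -> Y = 1.03 ✓
  Q = -0.254 -> Y = 0.064 ✓
All samples match this transformation.

(b) Q²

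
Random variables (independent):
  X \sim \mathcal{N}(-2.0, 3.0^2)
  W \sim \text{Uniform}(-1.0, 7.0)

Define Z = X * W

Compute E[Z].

For independent RVs: E[XY] = E[X]*E[Y]
E[X] = -2
E[W] = 3
E[Z] = -2 * 3 = -6

-6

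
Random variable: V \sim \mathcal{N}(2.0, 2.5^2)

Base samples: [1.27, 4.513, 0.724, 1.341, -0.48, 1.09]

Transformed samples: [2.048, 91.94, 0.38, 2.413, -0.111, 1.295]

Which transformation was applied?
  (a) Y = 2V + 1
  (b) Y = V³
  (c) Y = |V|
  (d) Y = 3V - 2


Checking option (b) Y = V³:
  V = 1.27 -> Y = 2.048 ✓
  V = 4.513 -> Y = 91.94 ✓
  V = 0.724 -> Y = 0.38 ✓
All samples match this transformation.

(b) V³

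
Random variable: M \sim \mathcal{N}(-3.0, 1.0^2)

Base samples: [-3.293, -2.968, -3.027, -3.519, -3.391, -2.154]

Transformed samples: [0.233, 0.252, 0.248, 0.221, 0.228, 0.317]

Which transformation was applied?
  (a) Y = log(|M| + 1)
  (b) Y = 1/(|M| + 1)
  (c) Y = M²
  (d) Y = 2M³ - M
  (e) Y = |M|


Checking option (b) Y = 1/(|M| + 1):
  M = -3.293 -> Y = 0.233 ✓
  M = -2.968 -> Y = 0.252 ✓
  M = -3.027 -> Y = 0.248 ✓
All samples match this transformation.

(b) 1/(|M| + 1)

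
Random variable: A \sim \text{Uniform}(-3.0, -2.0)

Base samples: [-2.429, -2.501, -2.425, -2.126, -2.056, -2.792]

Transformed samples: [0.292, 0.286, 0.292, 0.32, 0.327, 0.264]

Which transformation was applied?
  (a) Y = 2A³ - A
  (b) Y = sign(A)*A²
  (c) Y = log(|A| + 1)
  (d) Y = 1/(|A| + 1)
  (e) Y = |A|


Checking option (d) Y = 1/(|A| + 1):
  A = -2.429 -> Y = 0.292 ✓
  A = -2.501 -> Y = 0.286 ✓
  A = -2.425 -> Y = 0.292 ✓
All samples match this transformation.

(d) 1/(|A| + 1)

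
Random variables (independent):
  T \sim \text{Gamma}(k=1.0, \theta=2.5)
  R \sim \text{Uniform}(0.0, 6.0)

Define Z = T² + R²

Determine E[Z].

E[Z] = E[T²] + E[R²]
E[T²] = Var(T) + E[T]² = 6.25 + 6.25 = 12.5
E[R²] = Var(R) + E[R]² = 3 + 9 = 12
E[Z] = 12.5 + 12 = 24.5

24.5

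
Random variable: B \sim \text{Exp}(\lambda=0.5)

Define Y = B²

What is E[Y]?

Using E[X²] = Var(X) + (E[X])²:
E[B] = 2
Var(B) = 1/0.5^2 = 4
E[B²] = 4 + 2² = 4 + 4 = 8

8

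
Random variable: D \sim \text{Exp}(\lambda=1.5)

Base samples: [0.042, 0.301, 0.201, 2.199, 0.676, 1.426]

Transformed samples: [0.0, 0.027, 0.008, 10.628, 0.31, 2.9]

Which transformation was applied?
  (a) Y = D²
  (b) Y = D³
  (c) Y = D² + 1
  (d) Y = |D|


Checking option (b) Y = D³:
  D = 0.042 -> Y = 0.0 ✓
  D = 0.301 -> Y = 0.027 ✓
  D = 0.201 -> Y = 0.008 ✓
All samples match this transformation.

(b) D³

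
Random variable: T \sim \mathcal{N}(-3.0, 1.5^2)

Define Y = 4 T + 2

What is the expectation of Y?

For Y = 4T + 2:
E[Y] = 4 * E[T] + 2
E[T] = -3.0 = -3
E[Y] = 4 * (-3) + 2 = -10

-10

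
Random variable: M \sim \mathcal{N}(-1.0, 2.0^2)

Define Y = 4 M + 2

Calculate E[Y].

For Y = 4M + 2:
E[Y] = 4 * E[M] + 2
E[M] = -1.0 = -1
E[Y] = 4 * (-1) + 2 = -2

-2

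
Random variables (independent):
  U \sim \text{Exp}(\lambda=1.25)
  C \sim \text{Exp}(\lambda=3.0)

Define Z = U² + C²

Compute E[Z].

E[Z] = E[U²] + E[C²]
E[U²] = Var(U) + E[U]² = 0.64 + 0.64 = 1.28
E[C²] = Var(C) + E[C]² = 0.11111111 + 0.11111111 = 0.22222222
E[Z] = 1.28 + 0.22222222 = 1.5022222

1.5022222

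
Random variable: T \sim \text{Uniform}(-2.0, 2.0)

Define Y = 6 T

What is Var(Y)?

For Y = aT + b: Var(Y) = a² * Var(T)
Var(T) = (2 + 2)^2/12 = 1.3333333
Var(Y) = 6² * 1.3333333 = 36 * 1.3333333 = 48

48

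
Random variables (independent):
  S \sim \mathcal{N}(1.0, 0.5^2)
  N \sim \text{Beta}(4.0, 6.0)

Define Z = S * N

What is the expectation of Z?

For independent RVs: E[XY] = E[X]*E[Y]
E[S] = 1
E[N] = 0.4
E[Z] = 1 * 0.4 = 0.4

0.4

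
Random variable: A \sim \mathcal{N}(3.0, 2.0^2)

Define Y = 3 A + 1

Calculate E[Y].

For Y = 3A + 1:
E[Y] = 3 * E[A] + 1
E[A] = 3.0 = 3
E[Y] = 3 * 3 + 1 = 10

10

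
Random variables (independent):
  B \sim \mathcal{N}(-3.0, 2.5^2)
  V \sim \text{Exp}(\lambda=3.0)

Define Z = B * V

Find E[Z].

For independent RVs: E[XY] = E[X]*E[Y]
E[B] = -3
E[V] = 0.33333333
E[Z] = -3 * 0.33333333 = -1

-1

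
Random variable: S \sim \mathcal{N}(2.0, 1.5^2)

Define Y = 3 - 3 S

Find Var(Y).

For Y = aS + b: Var(Y) = a² * Var(S)
Var(S) = 1.5^2 = 2.25
Var(Y) = (-3)² * 2.25 = 9 * 2.25 = 20.25

20.25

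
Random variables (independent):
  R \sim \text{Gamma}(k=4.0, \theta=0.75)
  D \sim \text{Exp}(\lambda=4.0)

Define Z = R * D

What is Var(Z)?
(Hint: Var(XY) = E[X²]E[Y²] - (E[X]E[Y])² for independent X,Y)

Var(XY) = E[X²]E[Y²] - (E[X]E[Y])²
E[R] = 3, Var(R) = 2.25
E[D] = 0.25, Var(D) = 0.0625
E[R²] = 2.25 + 3² = 11.25
E[D²] = 0.0625 + 0.25² = 0.125
Var(Z) = 11.25*0.125 - (3*0.25)²
= 1.40625 - 0.5625 = 0.84375

0.84375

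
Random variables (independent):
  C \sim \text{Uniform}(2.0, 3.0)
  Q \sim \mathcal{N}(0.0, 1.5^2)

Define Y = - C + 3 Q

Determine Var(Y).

For independent RVs: Var(aX + bY) = a²Var(X) + b²Var(Y)
Var(C) = 0.083333333
Var(Q) = 2.25
Var(Y) = (-1)²*0.083333333 + 3²*2.25
= 1*0.083333333 + 9*2.25 = 20.333333

20.333333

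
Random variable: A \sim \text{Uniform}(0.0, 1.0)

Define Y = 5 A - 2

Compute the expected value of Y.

For Y = 5A - 2:
E[Y] = 5 * E[A] - 2
E[A] = (0 + 1)/2 = 0.5
E[Y] = 5 * 0.5 - 2 = 0.5

0.5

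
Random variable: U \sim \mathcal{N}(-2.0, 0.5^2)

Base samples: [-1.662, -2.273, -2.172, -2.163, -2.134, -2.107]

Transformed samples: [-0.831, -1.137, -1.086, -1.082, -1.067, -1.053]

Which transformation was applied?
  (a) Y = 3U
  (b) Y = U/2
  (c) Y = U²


Checking option (b) Y = U/2:
  U = -1.662 -> Y = -0.831 ✓
  U = -2.273 -> Y = -1.137 ✓
  U = -2.172 -> Y = -1.086 ✓
All samples match this transformation.

(b) U/2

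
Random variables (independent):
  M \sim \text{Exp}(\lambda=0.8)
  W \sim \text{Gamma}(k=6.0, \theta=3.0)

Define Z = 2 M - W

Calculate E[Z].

E[Z] = 2*E[M] - 1*E[W]
E[M] = 1.25
E[W] = 18
E[Z] = 2*1.25 - 1*18 = -15.5

-15.5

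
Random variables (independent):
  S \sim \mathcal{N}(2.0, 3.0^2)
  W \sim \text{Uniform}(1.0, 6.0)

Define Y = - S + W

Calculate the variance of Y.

For independent RVs: Var(aX + bY) = a²Var(X) + b²Var(Y)
Var(S) = 9
Var(W) = 2.0833333
Var(Y) = (-1)²*9 + 1²*2.0833333
= 1*9 + 1*2.0833333 = 11.083333

11.083333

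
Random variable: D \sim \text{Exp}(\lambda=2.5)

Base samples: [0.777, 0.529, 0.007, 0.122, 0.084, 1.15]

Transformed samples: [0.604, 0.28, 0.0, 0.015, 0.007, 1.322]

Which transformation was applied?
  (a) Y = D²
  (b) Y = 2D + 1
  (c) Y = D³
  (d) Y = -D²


Checking option (a) Y = D²:
  D = 0.777 -> Y = 0.604 ✓
  D = 0.529 -> Y = 0.28 ✓
  D = 0.007 -> Y = 0.0 ✓
All samples match this transformation.

(a) D²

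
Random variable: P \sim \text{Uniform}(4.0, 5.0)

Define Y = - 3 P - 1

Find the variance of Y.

For Y = aP + b: Var(Y) = a² * Var(P)
Var(P) = (5 - 4)^2/12 = 0.083333333
Var(Y) = (-3)² * 0.083333333 = 9 * 0.083333333 = 0.75

0.75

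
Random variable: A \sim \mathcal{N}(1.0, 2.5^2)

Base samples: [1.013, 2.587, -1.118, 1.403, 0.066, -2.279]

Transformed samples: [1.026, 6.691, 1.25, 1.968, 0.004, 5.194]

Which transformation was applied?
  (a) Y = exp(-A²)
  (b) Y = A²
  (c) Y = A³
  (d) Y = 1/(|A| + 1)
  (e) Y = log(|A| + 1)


Checking option (b) Y = A²:
  A = 1.013 -> Y = 1.026 ✓
  A = 2.587 -> Y = 6.691 ✓
  A = -1.118 -> Y = 1.25 ✓
All samples match this transformation.

(b) A²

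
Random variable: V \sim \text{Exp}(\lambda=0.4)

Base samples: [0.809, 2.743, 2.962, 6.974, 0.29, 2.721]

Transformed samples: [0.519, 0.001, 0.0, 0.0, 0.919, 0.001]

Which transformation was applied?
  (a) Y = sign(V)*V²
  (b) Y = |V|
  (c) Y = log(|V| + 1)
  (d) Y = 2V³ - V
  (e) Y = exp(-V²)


Checking option (e) Y = exp(-V²):
  V = 0.809 -> Y = 0.519 ✓
  V = 2.743 -> Y = 0.001 ✓
  V = 2.962 -> Y = 0.0 ✓
All samples match this transformation.

(e) exp(-V²)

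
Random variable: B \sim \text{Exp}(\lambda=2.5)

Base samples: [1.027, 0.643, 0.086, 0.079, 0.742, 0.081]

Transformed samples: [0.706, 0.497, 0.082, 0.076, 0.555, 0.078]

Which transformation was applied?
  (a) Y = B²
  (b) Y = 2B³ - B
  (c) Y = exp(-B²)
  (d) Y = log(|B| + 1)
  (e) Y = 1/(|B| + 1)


Checking option (d) Y = log(|B| + 1):
  B = 1.027 -> Y = 0.706 ✓
  B = 0.643 -> Y = 0.497 ✓
  B = 0.086 -> Y = 0.082 ✓
All samples match this transformation.

(d) log(|B| + 1)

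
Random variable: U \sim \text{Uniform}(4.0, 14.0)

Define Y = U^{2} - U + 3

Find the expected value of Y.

E[Y] = 1*E[U²] - 1*E[U] + 3
E[U] = 9
E[U²] = Var(U) + (E[U])² = 8.3333333 + 81 = 89.333333
E[Y] = 1*89.333333 - 1*9 + 3 = 83.333333

83.333333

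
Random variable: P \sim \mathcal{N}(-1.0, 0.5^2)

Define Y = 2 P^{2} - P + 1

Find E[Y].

E[Y] = 2*E[P²] - 1*E[P] + 1
E[P] = -1
E[P²] = Var(P) + (E[P])² = 0.25 + 1 = 1.25
E[Y] = 2*1.25 - 1*(-1) + 1 = 4.5

4.5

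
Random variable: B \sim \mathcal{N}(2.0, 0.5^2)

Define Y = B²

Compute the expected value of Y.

Using E[X²] = Var(X) + (E[X])²:
E[B] = 2
Var(B) = 0.5^2 = 0.25
E[B²] = 0.25 + 2² = 0.25 + 4 = 4.25

4.25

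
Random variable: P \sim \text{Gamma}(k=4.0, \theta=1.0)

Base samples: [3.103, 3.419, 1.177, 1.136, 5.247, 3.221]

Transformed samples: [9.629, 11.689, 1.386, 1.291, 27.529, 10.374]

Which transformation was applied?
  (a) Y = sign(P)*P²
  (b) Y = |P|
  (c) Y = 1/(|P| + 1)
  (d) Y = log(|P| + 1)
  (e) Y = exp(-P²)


Checking option (a) Y = sign(P)*P²:
  P = 3.103 -> Y = 9.629 ✓
  P = 3.419 -> Y = 11.689 ✓
  P = 1.177 -> Y = 1.386 ✓
All samples match this transformation.

(a) sign(P)*P²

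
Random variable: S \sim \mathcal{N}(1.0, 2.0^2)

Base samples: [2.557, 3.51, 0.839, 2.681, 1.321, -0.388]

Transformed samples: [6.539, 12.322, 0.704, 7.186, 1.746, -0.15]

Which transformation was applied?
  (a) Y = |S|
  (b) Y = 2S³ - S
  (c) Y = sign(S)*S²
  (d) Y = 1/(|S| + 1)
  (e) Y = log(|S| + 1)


Checking option (c) Y = sign(S)*S²:
  S = 2.557 -> Y = 6.539 ✓
  S = 3.51 -> Y = 12.322 ✓
  S = 0.839 -> Y = 0.704 ✓
All samples match this transformation.

(c) sign(S)*S²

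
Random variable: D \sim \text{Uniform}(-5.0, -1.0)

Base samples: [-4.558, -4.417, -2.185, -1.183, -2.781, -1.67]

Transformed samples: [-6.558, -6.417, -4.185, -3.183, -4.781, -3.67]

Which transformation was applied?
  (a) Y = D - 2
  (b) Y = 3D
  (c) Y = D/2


Checking option (a) Y = D - 2:
  D = -4.558 -> Y = -6.558 ✓
  D = -4.417 -> Y = -6.417 ✓
  D = -2.185 -> Y = -4.185 ✓
All samples match this transformation.

(a) D - 2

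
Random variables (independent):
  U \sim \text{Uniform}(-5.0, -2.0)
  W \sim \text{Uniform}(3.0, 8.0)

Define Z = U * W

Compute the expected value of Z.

For independent RVs: E[XY] = E[X]*E[Y]
E[U] = -3.5
E[W] = 5.5
E[Z] = -3.5 * 5.5 = -19.25

-19.25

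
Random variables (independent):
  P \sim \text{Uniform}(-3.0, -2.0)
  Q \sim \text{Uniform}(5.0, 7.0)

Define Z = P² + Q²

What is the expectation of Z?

E[Z] = E[P²] + E[Q²]
E[P²] = Var(P) + E[P]² = 0.083333333 + 6.25 = 6.3333333
E[Q²] = Var(Q) + E[Q]² = 0.33333333 + 36 = 36.333333
E[Z] = 6.3333333 + 36.333333 = 42.666667

42.666667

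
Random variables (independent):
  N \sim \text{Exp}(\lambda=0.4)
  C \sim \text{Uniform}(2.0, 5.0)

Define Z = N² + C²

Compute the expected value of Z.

E[Z] = E[N²] + E[C²]
E[N²] = Var(N) + E[N]² = 6.25 + 6.25 = 12.5
E[C²] = Var(C) + E[C]² = 0.75 + 12.25 = 13
E[Z] = 12.5 + 13 = 25.5

25.5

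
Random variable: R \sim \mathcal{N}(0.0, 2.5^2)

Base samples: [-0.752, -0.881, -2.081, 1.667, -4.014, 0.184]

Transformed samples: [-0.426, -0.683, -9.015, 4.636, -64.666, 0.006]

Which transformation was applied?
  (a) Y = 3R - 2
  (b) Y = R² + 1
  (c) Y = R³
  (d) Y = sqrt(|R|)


Checking option (c) Y = R³:
  R = -0.752 -> Y = -0.426 ✓
  R = -0.881 -> Y = -0.683 ✓
  R = -2.081 -> Y = -9.015 ✓
All samples match this transformation.

(c) R³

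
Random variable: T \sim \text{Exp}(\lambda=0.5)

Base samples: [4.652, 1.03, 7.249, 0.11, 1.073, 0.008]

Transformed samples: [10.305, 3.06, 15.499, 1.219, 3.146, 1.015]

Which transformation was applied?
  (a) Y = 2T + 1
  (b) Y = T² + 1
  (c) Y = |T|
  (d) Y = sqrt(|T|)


Checking option (a) Y = 2T + 1:
  T = 4.652 -> Y = 10.305 ✓
  T = 1.03 -> Y = 3.06 ✓
  T = 7.249 -> Y = 15.499 ✓
All samples match this transformation.

(a) 2T + 1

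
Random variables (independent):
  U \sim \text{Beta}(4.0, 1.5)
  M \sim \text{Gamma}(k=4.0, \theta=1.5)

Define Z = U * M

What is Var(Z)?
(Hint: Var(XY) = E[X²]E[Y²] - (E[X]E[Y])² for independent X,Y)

Var(XY) = E[X²]E[Y²] - (E[X]E[Y])²
E[U] = 0.72727273, Var(U) = 0.03051494
E[M] = 6, Var(M) = 9
E[U²] = 0.03051494 + 0.72727273² = 0.55944056
E[M²] = 9 + 6² = 45
Var(Z) = 0.55944056*45 - (0.72727273*6)²
= 25.174825 - 19.041322 = 6.1335029

6.1335029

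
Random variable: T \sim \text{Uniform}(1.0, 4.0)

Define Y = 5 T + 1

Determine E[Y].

For Y = 5T + 1:
E[Y] = 5 * E[T] + 1
E[T] = (1 + 4)/2 = 2.5
E[Y] = 5 * 2.5 + 1 = 13.5

13.5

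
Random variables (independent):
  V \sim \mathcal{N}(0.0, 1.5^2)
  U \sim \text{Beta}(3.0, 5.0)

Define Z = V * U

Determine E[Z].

For independent RVs: E[XY] = E[X]*E[Y]
E[V] = 0
E[U] = 0.375
E[Z] = 0 * 0.375 = 0

0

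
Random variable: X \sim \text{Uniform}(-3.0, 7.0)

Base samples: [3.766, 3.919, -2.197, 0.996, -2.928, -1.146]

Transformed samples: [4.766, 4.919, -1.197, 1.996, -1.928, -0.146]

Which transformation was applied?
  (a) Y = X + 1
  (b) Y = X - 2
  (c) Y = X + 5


Checking option (a) Y = X + 1:
  X = 3.766 -> Y = 4.766 ✓
  X = 3.919 -> Y = 4.919 ✓
  X = -2.197 -> Y = -1.197 ✓
All samples match this transformation.

(a) X + 1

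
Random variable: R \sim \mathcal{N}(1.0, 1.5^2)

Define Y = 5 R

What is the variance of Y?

For Y = aR + b: Var(Y) = a² * Var(R)
Var(R) = 1.5^2 = 2.25
Var(Y) = 5² * 2.25 = 25 * 2.25 = 56.25

56.25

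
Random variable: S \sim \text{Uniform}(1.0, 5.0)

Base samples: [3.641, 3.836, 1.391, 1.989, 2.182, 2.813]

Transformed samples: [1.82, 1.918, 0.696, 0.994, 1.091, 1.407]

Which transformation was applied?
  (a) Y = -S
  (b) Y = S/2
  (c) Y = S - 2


Checking option (b) Y = S/2:
  S = 3.641 -> Y = 1.82 ✓
  S = 3.836 -> Y = 1.918 ✓
  S = 1.391 -> Y = 0.696 ✓
All samples match this transformation.

(b) S/2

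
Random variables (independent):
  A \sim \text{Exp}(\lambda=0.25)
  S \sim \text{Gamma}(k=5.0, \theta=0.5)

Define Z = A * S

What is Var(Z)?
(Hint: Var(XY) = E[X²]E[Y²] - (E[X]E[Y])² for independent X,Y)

Var(XY) = E[X²]E[Y²] - (E[X]E[Y])²
E[A] = 4, Var(A) = 16
E[S] = 2.5, Var(S) = 1.25
E[A²] = 16 + 4² = 32
E[S²] = 1.25 + 2.5² = 7.5
Var(Z) = 32*7.5 - (4*2.5)²
= 240 - 100 = 140

140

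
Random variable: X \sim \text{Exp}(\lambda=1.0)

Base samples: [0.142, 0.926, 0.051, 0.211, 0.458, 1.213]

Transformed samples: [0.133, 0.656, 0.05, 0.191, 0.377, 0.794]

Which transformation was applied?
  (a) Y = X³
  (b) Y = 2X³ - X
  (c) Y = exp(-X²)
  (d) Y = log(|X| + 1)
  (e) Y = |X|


Checking option (d) Y = log(|X| + 1):
  X = 0.142 -> Y = 0.133 ✓
  X = 0.926 -> Y = 0.656 ✓
  X = 0.051 -> Y = 0.05 ✓
All samples match this transformation.

(d) log(|X| + 1)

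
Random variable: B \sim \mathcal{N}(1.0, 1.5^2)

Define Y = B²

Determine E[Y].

E[B²] = Var(B) + (E[B])² = 2.25 + 1 = 3.25

3.25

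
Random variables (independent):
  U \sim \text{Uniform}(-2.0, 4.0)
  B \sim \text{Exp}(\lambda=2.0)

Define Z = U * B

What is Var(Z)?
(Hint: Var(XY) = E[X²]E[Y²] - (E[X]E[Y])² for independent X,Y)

Var(XY) = E[X²]E[Y²] - (E[X]E[Y])²
E[U] = 1, Var(U) = 3
E[B] = 0.5, Var(B) = 0.25
E[U²] = 3 + 1² = 4
E[B²] = 0.25 + 0.5² = 0.5
Var(Z) = 4*0.5 - (1*0.5)²
= 2 - 0.25 = 1.75

1.75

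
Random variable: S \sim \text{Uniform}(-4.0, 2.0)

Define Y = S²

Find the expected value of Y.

Using E[X²] = Var(X) + (E[X])²:
E[S] = -1
Var(S) = (2 + 4)^2/12 = 3
E[S²] = 3 + (-1)² = 3 + 1 = 4

4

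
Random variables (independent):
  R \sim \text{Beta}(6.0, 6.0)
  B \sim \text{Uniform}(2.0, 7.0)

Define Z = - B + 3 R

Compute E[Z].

E[Z] = 3*E[R] - 1*E[B]
E[R] = 0.5
E[B] = 4.5
E[Z] = 3*0.5 - 1*4.5 = -3

-3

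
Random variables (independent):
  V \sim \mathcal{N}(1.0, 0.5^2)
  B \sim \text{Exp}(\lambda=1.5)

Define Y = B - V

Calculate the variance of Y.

For independent RVs: Var(aX + bY) = a²Var(X) + b²Var(Y)
Var(V) = 0.25
Var(B) = 0.44444444
Var(Y) = (-1)²*0.25 + 1²*0.44444444
= 1*0.25 + 1*0.44444444 = 0.69444444

0.69444444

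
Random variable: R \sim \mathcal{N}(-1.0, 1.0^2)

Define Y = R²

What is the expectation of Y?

Using E[X²] = Var(X) + (E[X])²:
E[R] = -1
Var(R) = 1.0^2 = 1
E[R²] = 1 + (-1)² = 1 + 1 = 2

2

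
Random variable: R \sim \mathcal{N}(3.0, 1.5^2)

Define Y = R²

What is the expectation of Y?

E[R²] = Var(R) + (E[R])² = 2.25 + 9 = 11.25

11.25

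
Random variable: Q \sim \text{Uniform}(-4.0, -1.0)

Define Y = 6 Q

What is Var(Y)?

For Y = aQ + b: Var(Y) = a² * Var(Q)
Var(Q) = (-1 + 4)^2/12 = 0.75
Var(Y) = 6² * 0.75 = 36 * 0.75 = 27

27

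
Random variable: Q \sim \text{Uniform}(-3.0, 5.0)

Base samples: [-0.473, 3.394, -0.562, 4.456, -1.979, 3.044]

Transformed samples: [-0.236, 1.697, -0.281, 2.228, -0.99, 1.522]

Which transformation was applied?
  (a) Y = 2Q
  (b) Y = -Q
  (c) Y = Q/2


Checking option (c) Y = Q/2:
  Q = -0.473 -> Y = -0.236 ✓
  Q = 3.394 -> Y = 1.697 ✓
  Q = -0.562 -> Y = -0.281 ✓
All samples match this transformation.

(c) Q/2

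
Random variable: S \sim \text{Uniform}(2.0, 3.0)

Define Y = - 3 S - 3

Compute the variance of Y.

For Y = aS + b: Var(Y) = a² * Var(S)
Var(S) = (3 - 2)^2/12 = 0.083333333
Var(Y) = (-3)² * 0.083333333 = 9 * 0.083333333 = 0.75

0.75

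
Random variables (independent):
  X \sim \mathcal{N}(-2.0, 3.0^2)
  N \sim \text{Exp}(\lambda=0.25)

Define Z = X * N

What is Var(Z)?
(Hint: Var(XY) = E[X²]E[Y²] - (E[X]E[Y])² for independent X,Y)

Var(XY) = E[X²]E[Y²] - (E[X]E[Y])²
E[X] = -2, Var(X) = 9
E[N] = 4, Var(N) = 16
E[X²] = 9 + (-2)² = 13
E[N²] = 16 + 4² = 32
Var(Z) = 13*32 - (-2*4)²
= 416 - 64 = 352

352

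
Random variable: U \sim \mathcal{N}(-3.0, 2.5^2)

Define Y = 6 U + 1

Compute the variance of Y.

For Y = aU + b: Var(Y) = a² * Var(U)
Var(U) = 2.5^2 = 6.25
Var(Y) = 6² * 6.25 = 36 * 6.25 = 225

225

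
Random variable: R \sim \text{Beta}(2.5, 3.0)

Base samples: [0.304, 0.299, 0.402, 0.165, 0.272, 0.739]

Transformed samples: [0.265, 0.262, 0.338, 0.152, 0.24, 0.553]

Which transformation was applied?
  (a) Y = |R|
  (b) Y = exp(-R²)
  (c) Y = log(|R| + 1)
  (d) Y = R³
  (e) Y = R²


Checking option (c) Y = log(|R| + 1):
  R = 0.304 -> Y = 0.265 ✓
  R = 0.299 -> Y = 0.262 ✓
  R = 0.402 -> Y = 0.338 ✓
All samples match this transformation.

(c) log(|R| + 1)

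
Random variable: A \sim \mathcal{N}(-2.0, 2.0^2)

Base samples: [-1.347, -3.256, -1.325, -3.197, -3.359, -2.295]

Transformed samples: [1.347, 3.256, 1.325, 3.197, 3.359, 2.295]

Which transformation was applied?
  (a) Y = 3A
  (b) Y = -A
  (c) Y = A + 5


Checking option (b) Y = -A:
  A = -1.347 -> Y = 1.347 ✓
  A = -3.256 -> Y = 3.256 ✓
  A = -1.325 -> Y = 1.325 ✓
All samples match this transformation.

(b) -A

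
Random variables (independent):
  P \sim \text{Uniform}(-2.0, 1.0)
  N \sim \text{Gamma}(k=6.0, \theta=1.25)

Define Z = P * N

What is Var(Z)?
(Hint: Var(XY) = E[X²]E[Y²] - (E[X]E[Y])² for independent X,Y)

Var(XY) = E[X²]E[Y²] - (E[X]E[Y])²
E[P] = -0.5, Var(P) = 0.75
E[N] = 7.5, Var(N) = 9.375
E[P²] = 0.75 + (-0.5)² = 1
E[N²] = 9.375 + 7.5² = 65.625
Var(Z) = 1*65.625 - (-0.5*7.5)²
= 65.625 - 14.0625 = 51.5625

51.5625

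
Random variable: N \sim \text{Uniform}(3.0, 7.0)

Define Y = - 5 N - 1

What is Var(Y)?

For Y = aN + b: Var(Y) = a² * Var(N)
Var(N) = (7 - 3)^2/12 = 1.3333333
Var(Y) = (-5)² * 1.3333333 = 25 * 1.3333333 = 33.333333

33.333333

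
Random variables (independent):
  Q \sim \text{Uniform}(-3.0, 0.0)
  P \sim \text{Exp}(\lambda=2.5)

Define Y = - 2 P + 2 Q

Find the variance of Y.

For independent RVs: Var(aX + bY) = a²Var(X) + b²Var(Y)
Var(Q) = 0.75
Var(P) = 0.16
Var(Y) = 2²*0.75 + (-2)²*0.16
= 4*0.75 + 4*0.16 = 3.64

3.64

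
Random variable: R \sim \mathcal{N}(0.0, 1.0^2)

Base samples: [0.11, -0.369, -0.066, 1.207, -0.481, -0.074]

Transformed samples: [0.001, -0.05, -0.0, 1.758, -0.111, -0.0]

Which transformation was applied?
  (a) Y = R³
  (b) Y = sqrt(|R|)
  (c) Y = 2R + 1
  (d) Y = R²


Checking option (a) Y = R³:
  R = 0.11 -> Y = 0.001 ✓
  R = -0.369 -> Y = -0.05 ✓
  R = -0.066 -> Y = -0.0 ✓
All samples match this transformation.

(a) R³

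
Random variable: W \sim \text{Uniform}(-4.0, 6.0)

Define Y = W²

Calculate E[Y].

Using E[X²] = Var(X) + (E[X])²:
E[W] = 1
Var(W) = (6 + 4)^2/12 = 8.3333333
E[W²] = 8.3333333 + 1² = 8.3333333 + 1 = 9.3333333

9.3333333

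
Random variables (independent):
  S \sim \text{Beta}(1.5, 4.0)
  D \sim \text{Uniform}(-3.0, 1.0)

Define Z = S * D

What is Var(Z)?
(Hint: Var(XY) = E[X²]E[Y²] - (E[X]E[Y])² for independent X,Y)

Var(XY) = E[X²]E[Y²] - (E[X]E[Y])²
E[S] = 0.27272727, Var(S) = 0.03051494
E[D] = -1, Var(D) = 1.3333333
E[S²] = 0.03051494 + 0.27272727² = 0.1048951
E[D²] = 1.3333333 + (-1)² = 2.3333333
Var(Z) = 0.1048951*2.3333333 - (0.27272727*(-1))²
= 0.24475524 - 0.074380165 = 0.17037508

0.17037508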